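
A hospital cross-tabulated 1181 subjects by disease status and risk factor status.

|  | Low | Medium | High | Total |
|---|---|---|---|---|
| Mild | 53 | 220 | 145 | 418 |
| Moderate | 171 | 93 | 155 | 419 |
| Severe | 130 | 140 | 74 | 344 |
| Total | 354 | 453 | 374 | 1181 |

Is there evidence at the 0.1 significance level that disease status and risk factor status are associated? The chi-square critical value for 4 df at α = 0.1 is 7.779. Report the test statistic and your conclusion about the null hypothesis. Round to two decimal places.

132.53; reject H₀

Grand total N = 1181.
Expected counts (row total × column total / N):
  Mild, Low: 418×354/1181 = 125.294
  Mild, Medium: 418×453/1181 = 160.334
  Mild, High: 418×374/1181 = 132.373
  Moderate, Low: 419×354/1181 = 125.594
  Moderate, Medium: 419×453/1181 = 160.717
  Moderate, High: 419×374/1181 = 132.689
  Severe, Low: 344×354/1181 = 103.113
  Severe, Medium: 344×453/1181 = 131.949
  Severe, High: 344×374/1181 = 108.938
Contributions (O − E)²/E:
  (53 − 125.294)²/125.294 = 41.7133
  (220 − 160.334)²/160.334 = 22.2038
  (145 − 132.373)²/132.373 = 1.2045
  (171 − 125.594)²/125.594 = 16.4156
  (93 − 160.717)²/160.717 = 28.5321
  (155 − 132.689)²/132.689 = 3.7515
  (130 − 103.113)²/103.113 = 7.0109
  (140 − 131.949)²/131.949 = 0.4912
  (74 − 108.938)²/108.938 = 11.2051
χ² = 41.7133 + 22.2038 + 1.2045 + 16.4156 + 28.5321 + 3.7515 + 7.0109 + 0.4912 + 11.2051 = 132.53
df = (3−1)(3−1) = 4. Since 132.53 > 7.779, reject the null hypothesis of independence at α = 0.1.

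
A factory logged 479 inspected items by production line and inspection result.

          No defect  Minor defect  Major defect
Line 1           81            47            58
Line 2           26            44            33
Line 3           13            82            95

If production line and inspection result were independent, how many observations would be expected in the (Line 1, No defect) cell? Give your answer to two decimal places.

Row total (Line 1) = 186; column total (No defect) = 120; grand total N = 479.
Expected count = (row total × column total) / N = 186 × 120 / 479 = 46.60.

46.60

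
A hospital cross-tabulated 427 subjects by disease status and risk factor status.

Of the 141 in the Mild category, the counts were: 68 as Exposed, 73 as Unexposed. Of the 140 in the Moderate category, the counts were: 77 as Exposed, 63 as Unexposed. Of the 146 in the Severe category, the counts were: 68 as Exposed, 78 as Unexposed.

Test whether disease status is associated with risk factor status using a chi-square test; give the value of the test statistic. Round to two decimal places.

2.26

Row totals: 141, 140, 146. Column totals: 213, 214. Grand total N = 427.
Expected counts (row total × column total / N):
  Mild, Exposed: 141×213/427 = 70.335
  Mild, Unexposed: 141×214/427 = 70.665
  Moderate, Exposed: 140×213/427 = 69.836
  Moderate, Unexposed: 140×214/427 = 70.164
  Severe, Exposed: 146×213/427 = 72.829
  Severe, Unexposed: 146×214/427 = 73.171
Contributions (O − E)²/E:
  (68 − 70.335)²/70.335 = 0.0775
  (73 − 70.665)²/70.665 = 0.0772
  (77 − 69.836)²/69.836 = 0.7349
  (63 − 70.164)²/70.164 = 0.7315
  (68 − 72.829)²/72.829 = 0.3202
  (78 − 73.171)²/73.171 = 0.3187
χ² = 0.0775 + 0.0772 + 0.7349 + 0.7315 + 0.3202 + 0.3187 = 2.26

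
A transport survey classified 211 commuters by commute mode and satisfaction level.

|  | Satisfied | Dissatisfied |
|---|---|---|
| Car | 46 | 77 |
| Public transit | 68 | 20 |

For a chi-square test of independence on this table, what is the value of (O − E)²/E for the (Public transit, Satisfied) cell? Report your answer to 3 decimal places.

8.800

Row total (Public transit) = 88; column total (Satisfied) = 114; N = 211.
Expected count E = 88 × 114 / 211 = 47.5450.
Contribution = (O − E)²/E = (68 − 47.5450)² / 47.5450 = 8.800.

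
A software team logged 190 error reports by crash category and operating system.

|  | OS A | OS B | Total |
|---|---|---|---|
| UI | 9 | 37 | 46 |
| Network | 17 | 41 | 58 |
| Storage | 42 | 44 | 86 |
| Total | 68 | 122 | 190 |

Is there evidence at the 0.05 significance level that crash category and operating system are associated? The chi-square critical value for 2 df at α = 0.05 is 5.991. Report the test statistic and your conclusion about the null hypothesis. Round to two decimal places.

12.70; reject H₀

Grand total N = 190.
Expected counts (row total × column total / N):
  UI, OS A: 46×68/190 = 16.463
  UI, OS B: 46×122/190 = 29.537
  Network, OS A: 58×68/190 = 20.758
  Network, OS B: 58×122/190 = 37.242
  Storage, OS A: 86×68/190 = 30.779
  Storage, OS B: 86×122/190 = 55.221
Contributions (O − E)²/E:
  (9 − 16.463)²/16.463 = 3.3831
  (37 − 29.537)²/29.537 = 1.8856
  (17 − 20.758)²/20.758 = 0.6803
  (41 − 37.242)²/37.242 = 0.3792
  (42 − 30.779)²/30.779 = 4.0908
  (44 − 55.221)²/55.221 = 2.2801
χ² = 3.3831 + 1.8856 + 0.6803 + 0.3792 + 4.0908 + 2.2801 = 12.70
df = (3−1)(2−1) = 2. Since 12.70 > 5.991, reject the null hypothesis of independence at α = 0.05.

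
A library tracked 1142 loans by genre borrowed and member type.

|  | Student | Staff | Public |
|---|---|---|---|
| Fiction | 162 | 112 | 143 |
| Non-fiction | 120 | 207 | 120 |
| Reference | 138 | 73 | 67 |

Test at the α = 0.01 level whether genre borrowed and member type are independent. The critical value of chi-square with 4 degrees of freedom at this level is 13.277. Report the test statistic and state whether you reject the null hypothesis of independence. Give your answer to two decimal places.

Row totals: 417, 447, 278. Column totals: 420, 392, 330. Grand total N = 1142.
Expected counts (row total × column total / N):
  Fiction, Student: 417×420/1142 = 153.363
  Fiction, Staff: 417×392/1142 = 143.138
  Fiction, Public: 417×330/1142 = 120.499
  Non-fiction, Student: 447×420/1142 = 164.396
  Non-fiction, Staff: 447×392/1142 = 153.436
  Non-fiction, Public: 447×330/1142 = 129.168
  Reference, Student: 278×420/1142 = 102.242
  Reference, Staff: 278×392/1142 = 95.426
  Reference, Public: 278×330/1142 = 80.333
Contributions (O − E)²/E:
  (162 − 153.363)²/153.363 = 0.4864
  (112 − 143.138)²/143.138 = 6.7737
  (143 − 120.499)²/120.499 = 4.2017
  (120 − 164.396)²/164.396 = 11.9894
  (207 − 153.436)²/153.436 = 18.6990
  (120 − 129.168)²/129.168 = 0.6507
  (138 − 102.242)²/102.242 = 12.5060
  (73 − 95.426)²/95.426 = 5.2703
  (67 − 80.333)²/80.333 = 2.2129
χ² = 0.4864 + 6.7737 + 4.2017 + 11.9894 + 18.6990 + 0.6507 + 12.5060 + 5.2703 + 2.2129 = 62.79
df = (3−1)(3−1) = 4. Since 62.79 > 13.277, reject the null hypothesis of independence at α = 0.01.

62.79; reject H₀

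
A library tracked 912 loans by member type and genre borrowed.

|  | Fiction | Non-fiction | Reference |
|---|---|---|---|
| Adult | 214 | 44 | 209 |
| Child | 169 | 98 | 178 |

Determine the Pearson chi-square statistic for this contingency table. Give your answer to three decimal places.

Row totals: 467, 445. Column totals: 383, 142, 387. Grand total N = 912.
Expected counts (row total × column total / N):
  Adult, Fiction: 467×383/912 = 196.1195
  Adult, Non-fiction: 467×142/912 = 72.7127
  Adult, Reference: 467×387/912 = 198.1678
  Child, Fiction: 445×383/912 = 186.8805
  Child, Non-fiction: 445×142/912 = 69.2873
  Child, Reference: 445×387/912 = 188.8322
Contributions (O − E)²/E:
  (214 − 196.1195)²/196.1195 = 1.6302
  (44 − 72.7127)²/72.7127 = 11.3380
  (209 − 198.1678)²/198.1678 = 0.5921
  (169 − 186.8805)²/186.8805 = 1.7108
  (98 − 69.2873)²/69.2873 = 11.8986
  (178 − 188.8322)²/188.8322 = 0.6214
χ² = 1.6302 + 11.3380 + 0.5921 + 1.7108 + 11.8986 + 0.6214 = 27.791

27.791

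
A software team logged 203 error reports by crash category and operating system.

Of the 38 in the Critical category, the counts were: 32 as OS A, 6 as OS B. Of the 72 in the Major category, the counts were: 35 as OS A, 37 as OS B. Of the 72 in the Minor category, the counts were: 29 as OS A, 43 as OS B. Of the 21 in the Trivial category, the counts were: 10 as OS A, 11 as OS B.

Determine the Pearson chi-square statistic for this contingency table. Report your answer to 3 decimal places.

Row totals: 38, 72, 72, 21. Column totals: 106, 97. Grand total N = 203.
Expected counts (row total × column total / N):
  Critical, OS A: 38×106/203 = 19.8424
  Critical, OS B: 38×97/203 = 18.1576
  Major, OS A: 72×106/203 = 37.5961
  Major, OS B: 72×97/203 = 34.4039
  Minor, OS A: 72×106/203 = 37.5961
  Minor, OS B: 72×97/203 = 34.4039
  Trivial, OS A: 21×106/203 = 10.9655
  Trivial, OS B: 21×97/203 = 10.0345
Contributions (O − E)²/E:
  (32 − 19.8424)²/19.8424 = 7.4491
  (6 − 18.1576)²/18.1576 = 8.1402
  (35 − 37.5961)²/37.5961 = 0.1793
  (37 − 34.4039)²/34.4039 = 0.1959
  (29 − 37.5961)²/37.5961 = 1.9654
  (43 − 34.4039)²/34.4039 = 2.1478
  (10 − 10.9655)²/10.9655 = 0.0850
  (11 − 10.0345)²/10.0345 = 0.0929
χ² = 7.4491 + 8.1402 + 0.1793 + 0.1959 + 1.9654 + 2.1478 + 0.0850 + 0.0929 = 20.256

20.256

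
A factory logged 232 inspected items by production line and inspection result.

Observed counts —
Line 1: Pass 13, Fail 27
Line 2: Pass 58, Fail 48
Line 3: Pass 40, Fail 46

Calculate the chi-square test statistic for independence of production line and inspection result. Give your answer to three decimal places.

5.842

Row totals: 40, 106, 86. Column totals: 111, 121. Grand total N = 232.
Expected counts (row total × column total / N):
  Line 1, Pass: 40×111/232 = 19.1379
  Line 1, Fail: 40×121/232 = 20.8621
  Line 2, Pass: 106×111/232 = 50.7155
  Line 2, Fail: 106×121/232 = 55.2845
  Line 3, Pass: 86×111/232 = 41.1466
  Line 3, Fail: 86×121/232 = 44.8534
Contributions (O − E)²/E:
  (13 − 19.1379)²/19.1379 = 1.9685
  (27 − 20.8621)²/20.8621 = 1.8058
  (58 − 50.7155)²/50.7155 = 1.0463
  (48 − 55.2845)²/55.2845 = 0.9598
  (40 − 41.1466)²/41.1466 = 0.0320
  (46 − 44.8534)²/44.8534 = 0.0293
χ² = 1.9685 + 1.8058 + 1.0463 + 0.9598 + 0.0320 + 0.0293 = 5.842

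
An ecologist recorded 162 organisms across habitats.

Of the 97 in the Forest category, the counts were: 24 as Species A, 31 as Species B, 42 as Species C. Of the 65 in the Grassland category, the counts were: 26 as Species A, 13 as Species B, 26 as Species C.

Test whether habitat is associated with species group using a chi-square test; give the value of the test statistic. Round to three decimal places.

Row totals: 97, 65. Column totals: 50, 44, 68. Grand total N = 162.
Expected counts (row total × column total / N):
  Forest, Species A: 97×50/162 = 29.9383
  Forest, Species B: 97×44/162 = 26.3457
  Forest, Species C: 97×68/162 = 40.7160
  Grassland, Species A: 65×50/162 = 20.0617
  Grassland, Species B: 65×44/162 = 17.6543
  Grassland, Species C: 65×68/162 = 27.2840
Contributions (O − E)²/E:
  (24 − 29.9383)²/29.9383 = 1.1779
  (31 − 26.3457)²/26.3457 = 0.8222
  (42 − 40.7160)²/40.7160 = 0.0405
  (26 − 20.0617)²/20.0617 = 1.7577
  (13 − 17.6543)²/17.6543 = 1.2270
  (26 − 27.2840)²/27.2840 = 0.0604
χ² = 1.1779 + 0.8222 + 0.0405 + 1.7577 + 1.2270 + 0.0604 = 5.086

5.086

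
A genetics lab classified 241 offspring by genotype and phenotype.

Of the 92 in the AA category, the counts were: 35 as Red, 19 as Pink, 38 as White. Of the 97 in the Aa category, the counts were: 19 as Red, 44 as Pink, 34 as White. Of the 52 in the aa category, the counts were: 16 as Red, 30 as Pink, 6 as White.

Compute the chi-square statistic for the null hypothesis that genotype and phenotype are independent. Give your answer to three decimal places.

28.802

Row totals: 92, 97, 52. Column totals: 70, 93, 78. Grand total N = 241.
Expected counts (row total × column total / N):
  AA, Red: 92×70/241 = 26.72199
  AA, Pink: 92×93/241 = 35.50207
  AA, White: 92×78/241 = 29.77593
  Aa, Red: 97×70/241 = 28.17427
  Aa, Pink: 97×93/241 = 37.43154
  Aa, White: 97×78/241 = 31.39419
  aa, Red: 52×70/241 = 15.10373
  aa, Pink: 52×93/241 = 20.06639
  aa, White: 52×78/241 = 16.82988
Contributions (O − E)²/E:
  (35 − 26.72199)²/26.72199 = 2.5644
  (19 − 35.50207)²/35.50207 = 7.6705
  (38 − 29.77593)²/29.77593 = 2.2715
  (19 − 28.17427)²/28.17427 = 2.9874
  (44 − 37.43154)²/37.43154 = 1.1526
  (34 − 31.39419)²/31.39419 = 0.2163
  (16 − 15.10373)²/15.10373 = 0.0532
  (30 − 20.06639)²/20.06639 = 4.9175
  (6 − 16.82988)²/16.82988 = 6.9689
χ² = 2.5644 + 7.6705 + 2.2715 + 2.9874 + 1.1526 + 0.2163 + 0.0532 + 4.9175 + 6.9689 = 28.802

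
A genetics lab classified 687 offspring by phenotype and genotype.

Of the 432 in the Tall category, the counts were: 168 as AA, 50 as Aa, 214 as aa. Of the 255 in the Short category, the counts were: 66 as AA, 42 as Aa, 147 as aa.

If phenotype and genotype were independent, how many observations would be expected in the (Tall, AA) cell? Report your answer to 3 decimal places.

Row total (Tall) = 432; column total (AA) = 234; grand total N = 687.
Expected count = (row total × column total) / N = 432 × 234 / 687 = 147.144.

147.144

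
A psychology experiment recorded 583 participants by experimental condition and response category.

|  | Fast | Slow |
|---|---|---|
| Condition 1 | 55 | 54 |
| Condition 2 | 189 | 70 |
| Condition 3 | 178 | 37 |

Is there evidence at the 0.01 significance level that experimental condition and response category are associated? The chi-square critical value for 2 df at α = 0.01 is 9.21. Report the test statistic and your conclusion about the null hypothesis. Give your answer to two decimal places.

Row totals: 109, 259, 215. Column totals: 422, 161. Grand total N = 583.
Expected counts (row total × column total / N):
  Condition 1, Fast: 109×422/583 = 78.899
  Condition 1, Slow: 109×161/583 = 30.101
  Condition 2, Fast: 259×422/583 = 187.475
  Condition 2, Slow: 259×161/583 = 71.525
  Condition 3, Fast: 215×422/583 = 155.626
  Condition 3, Slow: 215×161/583 = 59.374
Contributions (O − E)²/E:
  (55 − 78.899)²/78.899 = 7.2392
  (54 − 30.101)²/30.101 = 18.9749
  (189 − 187.475)²/187.475 = 0.0124
  (70 − 71.525)²/71.525 = 0.0325
  (178 − 155.626)²/155.626 = 3.2167
  (37 − 59.374)²/59.374 = 8.4312
χ² = 7.2392 + 18.9749 + 0.0124 + 0.0325 + 3.2167 + 8.4312 = 37.91
df = (3−1)(2−1) = 2. Since 37.91 > 9.21, reject the null hypothesis of independence at α = 0.01.

37.91; reject H₀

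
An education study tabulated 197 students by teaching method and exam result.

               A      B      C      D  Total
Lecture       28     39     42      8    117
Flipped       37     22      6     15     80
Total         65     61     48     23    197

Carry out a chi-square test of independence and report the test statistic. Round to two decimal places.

Grand total N = 197.
Expected counts (row total × column total / N):
  Lecture, A: 117×65/197 = 38.604
  Lecture, B: 117×61/197 = 36.228
  Lecture, C: 117×48/197 = 28.508
  Lecture, D: 117×23/197 = 13.660
  Flipped, A: 80×65/197 = 26.396
  Flipped, B: 80×61/197 = 24.772
  Flipped, C: 80×48/197 = 19.492
  Flipped, D: 80×23/197 = 9.340
Contributions (O − E)²/E:
  (28 − 38.604)²/38.604 = 2.9128
  (39 − 36.228)²/36.228 = 0.2121
  (42 − 28.508)²/28.508 = 6.3854
  (8 − 13.660)²/13.660 = 2.3452
  (37 − 26.396)²/26.396 = 4.2599
  (22 − 24.772)²/24.772 = 0.3102
  (6 − 19.492)²/19.492 = 9.3389
  (15 − 9.340)²/9.340 = 3.4299
χ² = 2.9128 + 0.2121 + 6.3854 + 2.3452 + 4.2599 + 0.3102 + 9.3389 + 3.4299 = 29.19

29.19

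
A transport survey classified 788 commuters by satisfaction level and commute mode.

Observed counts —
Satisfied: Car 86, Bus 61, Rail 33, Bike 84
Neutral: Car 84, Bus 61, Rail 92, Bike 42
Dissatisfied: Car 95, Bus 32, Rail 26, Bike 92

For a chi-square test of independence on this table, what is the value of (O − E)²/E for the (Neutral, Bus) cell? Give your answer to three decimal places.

0.769

Row total (Neutral) = 279; column total (Bus) = 154; N = 788.
Expected count E = 279 × 154 / 788 = 54.5254.
Contribution = (O − E)²/E = (61 − 54.5254)² / 54.5254 = 0.769.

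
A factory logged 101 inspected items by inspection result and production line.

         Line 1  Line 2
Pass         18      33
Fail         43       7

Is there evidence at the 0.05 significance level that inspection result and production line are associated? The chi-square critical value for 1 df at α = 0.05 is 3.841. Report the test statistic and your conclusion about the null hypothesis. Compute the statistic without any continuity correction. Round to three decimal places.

Row totals: 51, 50. Column totals: 61, 40. Grand total N = 101.
Expected counts (row total × column total / N):
  Pass, Line 1: 51×61/101 = 30.8020
  Pass, Line 2: 51×40/101 = 20.1980
  Fail, Line 1: 50×61/101 = 30.1980
  Fail, Line 2: 50×40/101 = 19.8020
Contributions (O − E)²/E:
  (18 − 30.8020)²/30.8020 = 5.3208
  (33 − 20.1980)²/20.1980 = 8.1142
  (43 − 30.1980)²/30.1980 = 5.4272
  (7 − 19.8020)²/19.8020 = 8.2765
χ² = 5.3208 + 8.1142 + 5.4272 + 8.2765 = 27.139
df = (2−1)(2−1) = 1. Since 27.139 > 3.841, reject the null hypothesis of independence at α = 0.05.

27.139; reject H₀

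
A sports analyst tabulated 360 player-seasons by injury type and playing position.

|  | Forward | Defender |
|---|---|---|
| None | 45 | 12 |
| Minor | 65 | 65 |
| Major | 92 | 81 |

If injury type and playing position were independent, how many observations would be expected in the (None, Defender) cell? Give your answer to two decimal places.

25.02

Row total (None) = 57; column total (Defender) = 158; grand total N = 360.
Expected count = (row total × column total) / N = 57 × 158 / 360 = 25.02.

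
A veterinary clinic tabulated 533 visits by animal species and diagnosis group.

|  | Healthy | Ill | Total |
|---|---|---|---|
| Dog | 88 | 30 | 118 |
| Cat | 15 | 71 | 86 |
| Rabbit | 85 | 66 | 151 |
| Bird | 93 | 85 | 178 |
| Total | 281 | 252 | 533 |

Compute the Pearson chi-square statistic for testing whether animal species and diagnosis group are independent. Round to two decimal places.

66.34

Grand total N = 533.
Expected counts (row total × column total / N):
  Dog, Healthy: 118×281/533 = 62.210
  Dog, Ill: 118×252/533 = 55.790
  Cat, Healthy: 86×281/533 = 45.340
  Cat, Ill: 86×252/533 = 40.660
  Rabbit, Healthy: 151×281/533 = 79.608
  Rabbit, Ill: 151×252/533 = 71.392
  Bird, Healthy: 178×281/533 = 93.842
  Bird, Ill: 178×252/533 = 84.158
Contributions (O − E)²/E:
  (88 − 62.210)²/62.210 = 10.6916
  (30 − 55.790)²/55.790 = 11.9219
  (15 − 45.340)²/45.340 = 20.3025
  (71 − 40.660)²/40.660 = 22.6393
  (85 − 79.608)²/79.608 = 0.3652
  (66 − 71.392)²/71.392 = 0.4072
  (93 − 93.842)²/93.842 = 0.0076
  (85 − 84.158)²/84.158 = 0.0084
χ² = 10.6916 + 11.9219 + 20.3025 + 22.6393 + 0.3652 + 0.4072 + 0.0076 + 0.0084 = 66.34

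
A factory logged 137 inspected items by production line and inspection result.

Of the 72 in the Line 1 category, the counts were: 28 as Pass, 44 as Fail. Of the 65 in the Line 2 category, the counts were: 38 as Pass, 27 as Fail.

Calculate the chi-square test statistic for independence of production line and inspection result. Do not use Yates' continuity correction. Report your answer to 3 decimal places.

5.242

Row totals: 72, 65. Column totals: 66, 71. Grand total N = 137.
Expected counts (row total × column total / N):
  Line 1, Pass: 72×66/137 = 34.6861
  Line 1, Fail: 72×71/137 = 37.3139
  Line 2, Pass: 65×66/137 = 31.3139
  Line 2, Fail: 65×71/137 = 33.6861
Contributions (O − E)²/E:
  (28 − 34.6861)²/34.6861 = 1.2888
  (44 − 37.3139)²/37.3139 = 1.1981
  (38 − 31.3139)²/31.3139 = 1.4276
  (27 − 33.6861)²/33.6861 = 1.3271
χ² = 1.2888 + 1.1981 + 1.4276 + 1.3271 = 5.242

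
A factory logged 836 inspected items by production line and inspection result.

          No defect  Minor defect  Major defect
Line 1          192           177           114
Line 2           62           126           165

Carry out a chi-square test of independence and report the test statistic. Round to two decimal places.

Row totals: 483, 353. Column totals: 254, 303, 279. Grand total N = 836.
Expected counts (row total × column total / N):
  Line 1, No defect: 483×254/836 = 146.7488
  Line 1, Minor defect: 483×303/836 = 175.0586
  Line 1, Major defect: 483×279/836 = 161.1926
  Line 2, No defect: 353×254/836 = 107.2512
  Line 2, Minor defect: 353×303/836 = 127.9414
  Line 2, Major defect: 353×279/836 = 117.8074
Contributions (O − E)²/E:
  (192 − 146.7488)²/146.7488 = 13.9536
  (177 − 175.0586)²/175.0586 = 0.0215
  (114 − 161.1926)²/161.1926 = 13.8166
  (62 − 107.2512)²/107.2512 = 19.0923
  (126 − 127.9414)²/127.9414 = 0.0295
  (165 − 117.8074)²/117.8074 = 18.9049
χ² = 13.9536 + 0.0215 + 13.8166 + 19.0923 + 0.0295 + 18.9049 = 65.82

65.82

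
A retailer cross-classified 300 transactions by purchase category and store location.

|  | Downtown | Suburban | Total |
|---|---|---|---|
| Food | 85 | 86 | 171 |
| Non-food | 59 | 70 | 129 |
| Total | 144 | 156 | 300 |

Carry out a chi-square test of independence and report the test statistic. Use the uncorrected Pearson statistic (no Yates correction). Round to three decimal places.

0.465

Grand total N = 300.
Expected counts (row total × column total / N):
  Food, Downtown: 171×144/300 = 82.0800
  Food, Suburban: 171×156/300 = 88.9200
  Non-food, Downtown: 129×144/300 = 61.9200
  Non-food, Suburban: 129×156/300 = 67.0800
Contributions (O − E)²/E:
  (85 − 82.0800)²/82.0800 = 0.1039
  (86 − 88.9200)²/88.9200 = 0.0959
  (59 − 61.9200)²/61.9200 = 0.1377
  (70 − 67.0800)²/67.0800 = 0.1271
χ² = 0.1039 + 0.0959 + 0.1377 + 0.1271 = 0.465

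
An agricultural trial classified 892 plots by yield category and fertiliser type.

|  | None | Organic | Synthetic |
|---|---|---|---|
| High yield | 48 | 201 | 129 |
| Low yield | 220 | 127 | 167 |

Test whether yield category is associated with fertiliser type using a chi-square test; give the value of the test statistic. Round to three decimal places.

113.873

Row totals: 378, 514. Column totals: 268, 328, 296. Grand total N = 892.
Expected counts (row total × column total / N):
  High yield, None: 378×268/892 = 113.5695
  High yield, Organic: 378×328/892 = 138.9955
  High yield, Synthetic: 378×296/892 = 125.4350
  Low yield, None: 514×268/892 = 154.4305
  Low yield, Organic: 514×328/892 = 189.0045
  Low yield, Synthetic: 514×296/892 = 170.5650
Contributions (O − E)²/E:
  (48 − 113.5695)²/113.5695 = 37.8566
  (201 − 138.9955)²/138.9955 = 27.6596
  (129 − 125.4350)²/125.4350 = 0.1013
  (220 − 154.4305)²/154.4305 = 27.8401
  (127 − 189.0045)²/189.0045 = 20.3411
  (167 − 170.5650)²/170.5650 = 0.0745
χ² = 37.8566 + 27.6596 + 0.1013 + 27.8401 + 20.3411 + 0.0745 = 113.873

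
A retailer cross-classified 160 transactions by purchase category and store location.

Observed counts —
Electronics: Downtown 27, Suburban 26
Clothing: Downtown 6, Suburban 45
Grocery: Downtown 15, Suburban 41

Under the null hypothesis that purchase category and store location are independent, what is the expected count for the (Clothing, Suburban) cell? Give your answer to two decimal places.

Row total (Clothing) = 51; column total (Suburban) = 112; grand total N = 160.
Expected count = (row total × column total) / N = 51 × 112 / 160 = 35.70.

35.70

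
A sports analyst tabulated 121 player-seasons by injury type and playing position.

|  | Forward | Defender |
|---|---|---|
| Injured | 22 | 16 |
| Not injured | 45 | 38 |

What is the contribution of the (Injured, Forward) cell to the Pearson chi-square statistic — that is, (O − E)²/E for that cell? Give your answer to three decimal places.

Row total (Injured) = 38; column total (Forward) = 67; N = 121.
Expected count E = 38 × 67 / 121 = 21.0413.
Contribution = (O − E)²/E = (22 − 21.0413)² / 21.0413 = 0.044.

0.044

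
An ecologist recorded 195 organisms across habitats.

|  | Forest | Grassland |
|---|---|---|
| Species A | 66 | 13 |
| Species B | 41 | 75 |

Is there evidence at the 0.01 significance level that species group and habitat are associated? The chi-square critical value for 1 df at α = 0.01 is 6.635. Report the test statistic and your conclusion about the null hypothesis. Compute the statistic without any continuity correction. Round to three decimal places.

44.090; reject H₀

Row totals: 79, 116. Column totals: 107, 88. Grand total N = 195.
Expected counts (row total × column total / N):
  Species A, Forest: 79×107/195 = 43.3487
  Species A, Grassland: 79×88/195 = 35.6513
  Species B, Forest: 116×107/195 = 63.6513
  Species B, Grassland: 116×88/195 = 52.3487
Contributions (O − E)²/E:
  (66 − 43.3487)²/43.3487 = 11.8361
  (13 − 35.6513)²/35.6513 = 14.3917
  (41 − 63.6513)²/63.6513 = 8.0608
  (75 − 52.3487)²/52.3487 = 9.8012
χ² = 11.8361 + 14.3917 + 8.0608 + 9.8012 = 44.090
df = (2−1)(2−1) = 1. Since 44.090 > 6.635, reject the null hypothesis of independence at α = 0.01.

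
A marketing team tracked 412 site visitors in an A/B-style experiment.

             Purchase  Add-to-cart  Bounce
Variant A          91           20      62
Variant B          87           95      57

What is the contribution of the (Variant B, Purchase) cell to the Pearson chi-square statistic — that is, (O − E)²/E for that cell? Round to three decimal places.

2.560

Row total (Variant B) = 239; column total (Purchase) = 178; N = 412.
Expected count E = 239 × 178 / 412 = 103.2573.
Contribution = (O − E)²/E = (87 − 103.2573)² / 103.2573 = 2.560.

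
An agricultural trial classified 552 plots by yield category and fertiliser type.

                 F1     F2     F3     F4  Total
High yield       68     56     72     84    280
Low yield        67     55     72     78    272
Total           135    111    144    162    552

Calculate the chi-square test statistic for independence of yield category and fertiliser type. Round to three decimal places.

Grand total N = 552.
Expected counts (row total × column total / N):
  High yield, F1: 280×135/552 = 68.4783
  High yield, F2: 280×111/552 = 56.3043
  High yield, F3: 280×144/552 = 73.0435
  High yield, F4: 280×162/552 = 82.1739
  Low yield, F1: 272×135/552 = 66.5217
  Low yield, F2: 272×111/552 = 54.6957
  Low yield, F3: 272×144/552 = 70.9565
  Low yield, F4: 272×162/552 = 79.8261
Contributions (O − E)²/E:
  (68 − 68.4783)²/68.4783 = 0.0033
  (56 − 56.3043)²/56.3043 = 0.0016
  (72 − 73.0435)²/73.0435 = 0.0149
  (84 − 82.1739)²/82.1739 = 0.0406
  (67 − 66.5217)²/66.5217 = 0.0034
  (55 − 54.6957)²/54.6957 = 0.0017
  (72 − 70.9565)²/70.9565 = 0.0153
  (78 − 79.8261)²/79.8261 = 0.0418
χ² = 0.0033 + 0.0016 + 0.0149 + 0.0406 + 0.0034 + 0.0017 + 0.0153 + 0.0418 = 0.123

0.123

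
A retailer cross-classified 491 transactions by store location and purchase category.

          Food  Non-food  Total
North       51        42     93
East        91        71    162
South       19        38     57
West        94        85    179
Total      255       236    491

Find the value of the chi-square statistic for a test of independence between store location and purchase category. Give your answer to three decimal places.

Grand total N = 491.
Expected counts (row total × column total / N):
  North, Food: 93×255/491 = 48.2994
  North, Non-food: 93×236/491 = 44.7006
  East, Food: 162×255/491 = 84.1344
  East, Non-food: 162×236/491 = 77.8656
  South, Food: 57×255/491 = 29.6029
  South, Non-food: 57×236/491 = 27.3971
  West, Food: 179×255/491 = 92.9633
  West, Non-food: 179×236/491 = 86.0367
Contributions (O − E)²/E:
  (51 − 48.2994)²/48.2994 = 0.1510
  (42 − 44.7006)²/44.7006 = 0.1632
  (91 − 84.1344)²/84.1344 = 0.5603
  (71 − 77.8656)²/77.8656 = 0.6054
  (19 − 29.6029)²/29.6029 = 3.7977
  (38 − 27.3971)²/27.3971 = 4.1034
  (94 − 92.9633)²/92.9633 = 0.0116
  (85 − 86.0367)²/86.0367 = 0.0125
χ² = 0.1510 + 0.1632 + 0.5603 + 0.6054 + 3.7977 + 4.1034 + 0.0116 + 0.0125 = 9.405

9.405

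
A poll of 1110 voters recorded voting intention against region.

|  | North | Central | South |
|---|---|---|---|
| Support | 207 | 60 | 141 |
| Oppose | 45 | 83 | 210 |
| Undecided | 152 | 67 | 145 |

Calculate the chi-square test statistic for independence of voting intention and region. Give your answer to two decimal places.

Row totals: 408, 338, 364. Column totals: 404, 210, 496. Grand total N = 1110.
Expected counts (row total × column total / N):
  Support, North: 408×404/1110 = 148.497
  Support, Central: 408×210/1110 = 77.189
  Support, South: 408×496/1110 = 182.314
  Oppose, North: 338×404/1110 = 123.020
  Oppose, Central: 338×210/1110 = 63.946
  Oppose, South: 338×496/1110 = 151.034
  Undecided, North: 364×404/1110 = 132.483
  Undecided, Central: 364×210/1110 = 68.865
  Undecided, South: 364×496/1110 = 162.652
Contributions (O − E)²/E:
  (207 − 148.497)²/148.497 = 23.0483
  (60 − 77.189)²/77.189 = 3.8278
  (141 − 182.314)²/182.314 = 9.3621
  (45 − 123.020)²/123.020 = 49.4807
  (83 − 63.946)²/63.946 = 5.6775
  (210 − 151.034)²/151.034 = 23.0212
  (152 − 132.483)²/132.483 = 2.8752
  (67 − 68.865)²/68.865 = 0.0505
  (145 − 162.652)²/162.652 = 1.9157
χ² = 23.0483 + 3.8278 + 9.3621 + 49.4807 + 5.6775 + 23.0212 + 2.8752 + 0.0505 + 1.9157 = 119.26

119.26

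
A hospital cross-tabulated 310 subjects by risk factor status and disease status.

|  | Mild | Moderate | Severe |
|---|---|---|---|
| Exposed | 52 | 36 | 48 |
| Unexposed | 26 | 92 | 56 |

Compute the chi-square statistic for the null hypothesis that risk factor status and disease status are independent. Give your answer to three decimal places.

Row totals: 136, 174. Column totals: 78, 128, 104. Grand total N = 310.
Expected counts (row total × column total / N):
  Exposed, Mild: 136×78/310 = 34.2194
  Exposed, Moderate: 136×128/310 = 56.1548
  Exposed, Severe: 136×104/310 = 45.6258
  Unexposed, Mild: 174×78/310 = 43.7806
  Unexposed, Moderate: 174×128/310 = 71.8452
  Unexposed, Severe: 174×104/310 = 58.3742
Contributions (O − E)²/E:
  (52 − 34.2194)²/34.2194 = 9.2389
  (36 − 56.1548)²/56.1548 = 7.2339
  (48 − 45.6258)²/45.6258 = 0.1235
  (26 − 43.7806)²/43.7806 = 7.2212
  (92 − 71.8452)²/71.8452 = 5.6540
  (56 − 58.3742)²/58.3742 = 0.0966
χ² = 9.2389 + 7.2339 + 0.1235 + 7.2212 + 5.6540 + 0.0966 = 29.568

29.568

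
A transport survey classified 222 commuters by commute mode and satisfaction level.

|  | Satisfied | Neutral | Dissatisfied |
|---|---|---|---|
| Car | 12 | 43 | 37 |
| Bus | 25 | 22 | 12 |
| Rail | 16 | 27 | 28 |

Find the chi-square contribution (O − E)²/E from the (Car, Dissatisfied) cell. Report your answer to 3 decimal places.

Row total (Car) = 92; column total (Dissatisfied) = 77; N = 222.
Expected count E = 92 × 77 / 222 = 31.9099.
Contribution = (O − E)²/E = (37 − 31.9099)² / 31.9099 = 0.812.

0.812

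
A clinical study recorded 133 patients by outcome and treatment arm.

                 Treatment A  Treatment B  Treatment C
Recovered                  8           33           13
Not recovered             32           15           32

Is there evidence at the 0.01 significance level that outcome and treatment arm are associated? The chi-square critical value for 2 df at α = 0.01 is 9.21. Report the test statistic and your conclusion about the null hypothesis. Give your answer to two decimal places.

Row totals: 54, 79. Column totals: 40, 48, 45. Grand total N = 133.
Expected counts (row total × column total / N):
  Recovered, Treatment A: 54×40/133 = 16.241
  Recovered, Treatment B: 54×48/133 = 19.489
  Recovered, Treatment C: 54×45/133 = 18.271
  Not recovered, Treatment A: 79×40/133 = 23.759
  Not recovered, Treatment B: 79×48/133 = 28.511
  Not recovered, Treatment C: 79×45/133 = 26.729
Contributions (O − E)²/E:
  (8 − 16.241)²/16.241 = 4.1816
  (33 − 19.489)²/19.489 = 9.3667
  (13 − 18.271)²/18.271 = 1.5206
  (32 − 23.759)²/23.759 = 2.8585
  (15 − 28.511)²/28.511 = 6.4027
  (32 − 26.729)²/26.729 = 1.0394
χ² = 4.1816 + 9.3667 + 1.5206 + 2.8585 + 6.4027 + 1.0394 = 25.37
df = (2−1)(3−1) = 2. Since 25.37 > 9.21, reject the null hypothesis of independence at α = 0.01.

25.37; reject H₀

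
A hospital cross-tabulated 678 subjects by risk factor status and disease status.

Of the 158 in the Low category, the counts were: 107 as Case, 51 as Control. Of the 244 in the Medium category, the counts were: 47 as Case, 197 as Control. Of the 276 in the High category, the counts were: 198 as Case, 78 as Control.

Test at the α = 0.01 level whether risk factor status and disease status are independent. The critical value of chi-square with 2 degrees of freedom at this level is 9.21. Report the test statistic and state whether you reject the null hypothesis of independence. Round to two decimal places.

163.48; reject H₀

Row totals: 158, 244, 276. Column totals: 352, 326. Grand total N = 678.
Expected counts (row total × column total / N):
  Low, Case: 158×352/678 = 82.029
  Low, Control: 158×326/678 = 75.971
  Medium, Case: 244×352/678 = 126.678
  Medium, Control: 244×326/678 = 117.322
  High, Case: 276×352/678 = 143.292
  High, Control: 276×326/678 = 132.708
Contributions (O − E)²/E:
  (107 − 82.029)²/82.029 = 7.6016
  (51 − 75.971)²/75.971 = 8.2077
  (47 − 126.678)²/126.678 = 50.1159
  (197 − 117.322)²/117.322 = 54.1125
  (198 − 143.292)²/143.292 = 20.8872
  (78 − 132.708)²/132.708 = 22.5530
χ² = 7.6016 + 8.2077 + 50.1159 + 54.1125 + 20.8872 + 22.5530 = 163.48
df = (3−1)(2−1) = 2. Since 163.48 > 9.21, reject the null hypothesis of independence at α = 0.01.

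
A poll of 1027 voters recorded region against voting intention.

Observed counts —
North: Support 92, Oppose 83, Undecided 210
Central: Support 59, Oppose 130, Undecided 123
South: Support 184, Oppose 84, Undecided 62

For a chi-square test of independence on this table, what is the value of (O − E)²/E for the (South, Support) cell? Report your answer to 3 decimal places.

Row total (South) = 330; column total (Support) = 335; N = 1027.
Expected count E = 330 × 335 / 1027 = 107.6436.
Contribution = (O − E)²/E = (184 − 107.6436)² / 107.6436 = 54.163.

54.163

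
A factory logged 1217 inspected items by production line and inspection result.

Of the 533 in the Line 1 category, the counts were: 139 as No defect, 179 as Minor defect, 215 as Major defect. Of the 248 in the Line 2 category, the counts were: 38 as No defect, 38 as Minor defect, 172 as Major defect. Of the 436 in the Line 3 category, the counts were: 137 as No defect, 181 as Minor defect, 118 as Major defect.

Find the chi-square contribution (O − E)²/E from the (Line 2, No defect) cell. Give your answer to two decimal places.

Row total (Line 2) = 248; column total (No defect) = 314; N = 1217.
Expected count E = 248 × 314 / 1217 = 63.987.
Contribution = (O − E)²/E = (38 − 63.987)² / 63.987 = 10.55.

10.55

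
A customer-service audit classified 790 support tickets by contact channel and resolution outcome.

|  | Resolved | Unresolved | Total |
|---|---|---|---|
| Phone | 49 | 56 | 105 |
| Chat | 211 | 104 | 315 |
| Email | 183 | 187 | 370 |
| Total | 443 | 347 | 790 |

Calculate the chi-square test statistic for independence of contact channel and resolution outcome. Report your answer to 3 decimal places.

25.568

Grand total N = 790.
Expected counts (row total × column total / N):
  Phone, Resolved: 105×443/790 = 58.8797
  Phone, Unresolved: 105×347/790 = 46.1203
  Chat, Resolved: 315×443/790 = 176.6392
  Chat, Unresolved: 315×347/790 = 138.3608
  Email, Resolved: 370×443/790 = 207.4810
  Email, Unresolved: 370×347/790 = 162.5190
Contributions (O − E)²/E:
  (49 − 58.8797)²/58.8797 = 1.6578
  (56 − 46.1203)²/46.1203 = 2.1164
  (211 − 176.6392)²/176.6392 = 6.6840
  (104 − 138.3608)²/138.3608 = 8.5332
  (183 − 207.4810)²/207.4810 = 2.8886
  (187 − 162.5190)²/162.5190 = 3.6877
χ² = 1.6578 + 2.1164 + 6.6840 + 8.5332 + 2.8886 + 3.6877 = 25.568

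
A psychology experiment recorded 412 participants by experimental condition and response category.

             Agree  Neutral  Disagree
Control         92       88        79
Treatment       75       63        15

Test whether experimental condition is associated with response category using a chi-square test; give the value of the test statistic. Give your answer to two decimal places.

Row totals: 259, 153. Column totals: 167, 151, 94. Grand total N = 412.
Expected counts (row total × column total / N):
  Control, Agree: 259×167/412 = 104.983
  Control, Neutral: 259×151/412 = 94.925
  Control, Disagree: 259×94/412 = 59.092
  Treatment, Agree: 153×167/412 = 62.017
  Treatment, Neutral: 153×151/412 = 56.075
  Treatment, Disagree: 153×94/412 = 34.908
Contributions (O − E)²/E:
  (92 − 104.983)²/104.983 = 1.6056
  (88 − 94.925)²/94.925 = 0.5052
  (79 − 59.092)²/59.092 = 6.7070
  (75 − 62.017)²/62.017 = 2.7179
  (63 − 56.075)²/56.075 = 0.8552
  (15 − 34.908)²/34.908 = 11.3535
χ² = 1.6056 + 0.5052 + 6.7070 + 2.7179 + 0.8552 + 11.3535 = 23.74

23.74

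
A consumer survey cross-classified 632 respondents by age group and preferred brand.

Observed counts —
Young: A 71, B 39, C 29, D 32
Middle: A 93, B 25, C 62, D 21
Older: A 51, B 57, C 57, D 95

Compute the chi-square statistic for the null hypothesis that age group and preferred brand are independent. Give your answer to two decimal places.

77.72

Row totals: 171, 201, 260. Column totals: 215, 121, 148, 148. Grand total N = 632.
Expected counts (row total × column total / N):
  Young, A: 171×215/632 = 58.172
  Young, B: 171×121/632 = 32.739
  Young, C: 171×148/632 = 40.044
  Young, D: 171×148/632 = 40.044
  Middle, A: 201×215/632 = 68.378
  Middle, B: 201×121/632 = 38.483
  Middle, C: 201×148/632 = 47.070
  Middle, D: 201×148/632 = 47.070
  Older, A: 260×215/632 = 88.449
  Older, B: 260×121/632 = 49.778
  Older, C: 260×148/632 = 60.886
  Older, D: 260×148/632 = 60.886
Contributions (O − E)²/E:
  (71 − 58.172)²/58.172 = 2.8288
  (39 − 32.739)²/32.739 = 1.1974
  (29 − 40.044)²/40.044 = 3.0459
  (32 − 40.044)²/40.044 = 1.6159
  (93 − 68.378)²/68.378 = 8.8661
  (25 − 38.483)²/38.483 = 4.7239
  (62 − 47.070)²/47.070 = 4.7356
  (21 − 47.070)²/47.070 = 14.4390
  (51 − 88.449)²/88.449 = 15.8558
  (57 − 49.778)²/49.778 = 1.0478
  (57 − 60.886)²/60.886 = 0.2480
  (95 − 60.886)²/60.886 = 19.1138
χ² = 2.8288 + 1.1974 + 3.0459 + 1.6159 + 8.8661 + 4.7239 + 4.7356 + 14.4390 + 15.8558 + 1.0478 + 0.2480 + 19.1138 = 77.72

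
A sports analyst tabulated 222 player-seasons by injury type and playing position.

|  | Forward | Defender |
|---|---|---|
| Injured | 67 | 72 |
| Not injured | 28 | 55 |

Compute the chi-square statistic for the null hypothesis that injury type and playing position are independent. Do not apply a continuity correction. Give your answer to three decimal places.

Row totals: 139, 83. Column totals: 95, 127. Grand total N = 222.
Expected counts (row total × column total / N):
  Injured, Forward: 139×95/222 = 59.4820
  Injured, Defender: 139×127/222 = 79.5180
  Not injured, Forward: 83×95/222 = 35.5180
  Not injured, Defender: 83×127/222 = 47.4820
Contributions (O − E)²/E:
  (67 − 59.4820)²/59.4820 = 0.9502
  (72 − 79.5180)²/79.5180 = 0.7108
  (28 − 35.5180)²/35.5180 = 1.5913
  (55 − 47.4820)²/47.4820 = 1.1904
χ² = 0.9502 + 0.7108 + 1.5913 + 1.1904 = 4.443

4.443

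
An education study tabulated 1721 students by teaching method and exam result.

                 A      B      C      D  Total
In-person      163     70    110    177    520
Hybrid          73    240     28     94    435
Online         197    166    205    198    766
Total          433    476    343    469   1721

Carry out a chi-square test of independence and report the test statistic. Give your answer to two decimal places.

259.52

Grand total N = 1721.
Expected counts (row total × column total / N):
  In-person, A: 520×433/1721 = 130.831
  In-person, B: 520×476/1721 = 143.823
  In-person, C: 520×343/1721 = 103.637
  In-person, D: 520×469/1721 = 141.708
  Hybrid, A: 435×433/1721 = 109.445
  Hybrid, B: 435×476/1721 = 120.314
  Hybrid, C: 435×343/1721 = 86.697
  Hybrid, D: 435×469/1721 = 118.544
  Online, A: 766×433/1721 = 192.724
  Online, B: 766×476/1721 = 211.863
  Online, C: 766×343/1721 = 152.666
  Online, D: 766×469/1721 = 208.747
Contributions (O − E)²/E:
  (163 − 130.831)²/130.831 = 7.9098
  (70 − 143.823)²/143.823 = 37.8927
  (110 − 103.637)²/103.637 = 0.3907
  (177 − 141.708)²/141.708 = 8.7894
  (73 − 109.445)²/109.445 = 12.1361
  (240 − 120.314)²/120.314 = 119.0613
  (28 − 86.697)²/86.697 = 39.7400
  (94 − 118.544)²/118.544 = 5.0817
  (197 − 192.724)²/192.724 = 0.0949
  (166 − 211.863)²/211.863 = 9.9282
  (205 − 152.666)²/152.666 = 17.9401
  (198 − 208.747)²/208.747 = 0.5533
χ² = 7.9098 + 37.8927 + 0.3907 + 8.7894 + 12.1361 + 119.0613 + 39.7400 + 5.0817 + 0.0949 + 9.9282 + 17.9401 + 0.5533 = 259.52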